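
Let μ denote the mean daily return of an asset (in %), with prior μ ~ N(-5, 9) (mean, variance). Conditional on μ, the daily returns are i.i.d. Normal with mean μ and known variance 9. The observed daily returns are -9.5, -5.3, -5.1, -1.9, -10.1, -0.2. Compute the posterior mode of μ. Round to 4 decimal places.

μ̂_MAP = -5.3000

n = 6; x̄ = ((-9.5) + (-5.3) + (-5.1) + (-1.9) + (-10.1) + (-0.2))/6 = -32.1/6 = -5.35.
For a Normal prior and Normal likelihood with known variance, the posterior is Normal; its mode equals its mean, the precision-weighted average.
Prior precision 1/σ₀² = 1/9; data precision n/σ² = 6/9 = 2/3.
μ̂ = ((1/9)·(-5) + (2/3)·(-5.35)) / (1/9 + 2/3) = (-371/90)/(7/9) = -5.3000.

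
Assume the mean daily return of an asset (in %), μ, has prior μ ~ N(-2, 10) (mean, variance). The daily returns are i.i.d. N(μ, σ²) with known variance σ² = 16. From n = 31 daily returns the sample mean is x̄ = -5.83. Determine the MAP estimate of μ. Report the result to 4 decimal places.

n = 31, x̄ = -5.83.
For a Normal prior and Normal likelihood with known variance, the posterior is Normal; its mode equals its mean, the precision-weighted average.
Prior precision 1/σ₀² = 1/10 = 0.1; data precision n/σ² = 31/16 = 1.9375.
μ̂ = (0.1·(-2) + 1.9375·(-5.83)) / (0.1 + 1.9375) = (-11.495625)/2.0375 = -18393/3260 ≈ -5.6420.

μ̂_MAP = -5.6420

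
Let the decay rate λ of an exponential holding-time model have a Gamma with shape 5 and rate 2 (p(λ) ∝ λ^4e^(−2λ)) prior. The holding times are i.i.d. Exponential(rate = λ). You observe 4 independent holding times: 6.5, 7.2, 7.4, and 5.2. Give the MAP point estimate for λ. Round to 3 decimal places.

The Exponential(rate=λ) likelihood is ∝ λ^n e^(−λΣtᵢ). Here n = 4 and Σtᵢ = 6.5 + 7.2 + 7.4 + 5.2 = 26.3.
Posterior ∝ λ^4e^(−2λ) · λ^4e^(−26.3λ) = λ^8e^(−28.3λ), i.e. Gamma(9, 28.3).
Mode = (a−1)/b = 8/28.3 ≈ 0.283.

λ̂_MAP = 0.283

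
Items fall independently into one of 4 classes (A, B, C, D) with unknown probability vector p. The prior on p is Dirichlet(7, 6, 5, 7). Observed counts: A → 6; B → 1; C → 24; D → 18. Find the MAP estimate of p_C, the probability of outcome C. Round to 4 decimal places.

MAP estimate of p_C = 0.4000

The posterior is Dirichlet(αᵢ + nᵢ) = Dirichlet(13, 7, 29, 25).
For a Dirichlet(a₁,…,a_K) with all aᵢ > 1, the mode has j-th component (aⱼ − 1)/(Σaᵢ − K).
Here Σaᵢ = 74 and K = 4, so p_C = (29 − 1)/(74 − 4) = 28/70 ≈ 0.4000.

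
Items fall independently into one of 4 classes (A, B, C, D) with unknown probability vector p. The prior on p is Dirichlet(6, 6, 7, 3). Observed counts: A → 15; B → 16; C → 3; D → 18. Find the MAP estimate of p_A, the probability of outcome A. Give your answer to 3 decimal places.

MAP estimate of p_A = 0.286

The posterior is Dirichlet(αᵢ + nᵢ) = Dirichlet(21, 22, 10, 21).
For a Dirichlet(a₁,…,a_K) with all aᵢ > 1, the mode has j-th component (aⱼ − 1)/(Σaᵢ − K).
Here Σaᵢ = 74 and K = 4, so p_A = (21 − 1)/(74 − 4) = 20/70 ≈ 0.286.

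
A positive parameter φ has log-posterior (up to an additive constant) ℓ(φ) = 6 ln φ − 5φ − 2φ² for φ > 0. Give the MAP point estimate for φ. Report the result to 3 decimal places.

φ̂_MAP = 0.750

ℓ'(φ) = 6/φ − 5 − 4φ. Setting this to zero and multiplying by φ: 4φ² + 5φ − 6 = 0.
φ = (−5 + √(5² + 4·4·6)) / (2·4) = (−5 + √121) / 8 = (−5 + 11)/8 = 3/4.
ℓ''(φ) = −6/φ² − 4 < 0, confirming a maximum.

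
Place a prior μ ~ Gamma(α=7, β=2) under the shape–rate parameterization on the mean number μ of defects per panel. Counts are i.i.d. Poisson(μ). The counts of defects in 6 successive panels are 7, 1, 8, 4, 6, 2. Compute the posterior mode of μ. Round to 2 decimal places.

Σxᵢ = 7+1+8+4+6+2 = 28, with n = 6.
Posterior ∝ μ^6e^(−2μ) · μ^28e^(−6μ) = μ^34e^(−8μ), i.e. Gamma(shape=35, rate=8).
The mode of a Gamma(a, b) with a ≥ 1 (shape–rate) is (a−1)/b = 34/8 ≈ 4.25.

μ̂_MAP = 4.25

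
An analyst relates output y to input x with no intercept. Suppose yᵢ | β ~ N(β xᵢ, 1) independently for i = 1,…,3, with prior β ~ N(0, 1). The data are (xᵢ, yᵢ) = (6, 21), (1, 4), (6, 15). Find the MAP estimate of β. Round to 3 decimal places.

log p(β | y) = −Σ(yᵢ − βxᵢ)²/(2·1) − β²/(2·1) + const.
Setting the derivative to zero: Σxᵢ(yᵢ − βxᵢ)/1 − β/1 = 0, so β = Σxᵢyᵢ / (Σxᵢ² + σ²/τ²).
Σxᵢyᵢ = 6·21 + 1·4 + 6·15 = 220; Σxᵢ² = 73; σ²/τ² = 1.
β̂_MAP = 220 / (73 + 1) = 220/74 ≈ 2.973.

β̂_MAP = 2.973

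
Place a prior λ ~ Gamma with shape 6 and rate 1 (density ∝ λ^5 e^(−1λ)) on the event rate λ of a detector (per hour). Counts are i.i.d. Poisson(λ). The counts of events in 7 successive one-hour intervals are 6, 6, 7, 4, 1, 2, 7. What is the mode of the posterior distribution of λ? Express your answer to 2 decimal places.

λ̂_MAP = 4.75

Σxᵢ = 6+6+7+4+1+2+7 = 33, with n = 7.
Posterior ∝ λ^5e^(−1λ) · λ^33e^(−7λ) = λ^38e^(−8λ), i.e. Gamma(shape=39, rate=8).
The mode of a Gamma(a, b) with a ≥ 1 (shape–rate) is (a−1)/b = 38/8 ≈ 4.75.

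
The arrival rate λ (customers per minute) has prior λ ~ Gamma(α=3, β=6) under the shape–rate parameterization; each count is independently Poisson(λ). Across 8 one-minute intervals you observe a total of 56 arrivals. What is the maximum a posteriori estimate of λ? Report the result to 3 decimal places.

Σxᵢ = 56, n = 8.
Posterior ∝ λ^2e^(−6λ) · λ^56e^(−8λ) = λ^58e^(−14λ), i.e. Gamma(shape=59, rate=14).
The mode of a Gamma(a, b) with a ≥ 1 (shape–rate) is (a−1)/b = 58/14 ≈ 4.143.

λ̂_MAP = 4.143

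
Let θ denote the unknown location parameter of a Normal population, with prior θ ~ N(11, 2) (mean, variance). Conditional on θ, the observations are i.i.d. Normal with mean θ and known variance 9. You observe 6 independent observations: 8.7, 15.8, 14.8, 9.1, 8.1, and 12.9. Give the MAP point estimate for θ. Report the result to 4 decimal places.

n = 6; x̄ = (8.7 + 15.8 + 14.8 + 9.1 + 8.1 + 12.9)/6 = 69.4/6 = 347/30 ≈ 11.5667.
For a Normal prior and Normal likelihood with known variance, the posterior is Normal; its mode equals its mean, the precision-weighted average.
Prior precision 1/σ₀² = 1/2 = 0.5; data precision n/σ² = 6/9 = 2/3.
θ̂ = (0.5·11 + (2/3)·(347/30)) / (0.5 + 2/3) = (1189/90)/(7/6) = 1189/105 ≈ 11.3238.

θ̂_MAP = 11.3238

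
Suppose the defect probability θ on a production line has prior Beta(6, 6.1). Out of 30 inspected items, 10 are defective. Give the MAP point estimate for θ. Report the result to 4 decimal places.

Prior: Beta(6, 6.1).
Data: 10 successes in 30 trials. The binomial likelihood contributes θ^10(1−θ)^20, so the posterior is Beta(6+10, 6.1+20) = Beta(16, 26.1).
For Beta(a, b) with a, b > 1 the mode is (a−1)/(a+b−2) = 15/40.1 ≈ 0.3741.

θ̂_MAP = 0.3741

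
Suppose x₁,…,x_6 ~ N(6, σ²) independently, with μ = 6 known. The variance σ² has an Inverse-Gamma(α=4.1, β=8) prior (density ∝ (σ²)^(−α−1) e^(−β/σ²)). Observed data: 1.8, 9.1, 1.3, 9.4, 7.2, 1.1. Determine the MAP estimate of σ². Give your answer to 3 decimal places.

σ̂²_MAP = 6.318

Sum of squared deviations about the known mean: SS = (1.8−6)² + (9.1−6)² + (1.3−6)² + (9.4−6)² + (7.2−6)² + (1.1−6)² = 86.35.
The Normal likelihood contributes (σ²)^(−n/2) exp(−SS/(2σ²)), so the posterior is Inverse-Gamma(α + n/2, β + SS/2) = Inverse-Gamma(7.1, 51.175).
The mode of Inverse-Gamma(a, b) is b/(a+1) = 51.175/8.1 ≈ 6.318.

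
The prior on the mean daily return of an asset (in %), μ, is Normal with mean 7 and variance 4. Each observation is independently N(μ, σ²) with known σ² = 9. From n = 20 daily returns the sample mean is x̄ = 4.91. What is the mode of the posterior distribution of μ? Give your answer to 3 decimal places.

μ̂_MAP = 5.121

n = 20, x̄ = 4.91.
For a Normal prior and Normal likelihood with known variance, the posterior is Normal; its mode equals its mean, the precision-weighted average.
Prior precision 1/σ₀² = 1/4 = 0.25; data precision n/σ² = 20/9.
μ̂ = (0.25·7 + (20/9)·4.91) / (0.25 + 20/9) = (2279/180)/(89/36) = 2279/445 ≈ 5.121.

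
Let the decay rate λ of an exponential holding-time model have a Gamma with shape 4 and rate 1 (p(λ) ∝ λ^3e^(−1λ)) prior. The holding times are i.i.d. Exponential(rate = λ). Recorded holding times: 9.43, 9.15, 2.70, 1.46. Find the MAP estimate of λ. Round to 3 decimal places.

λ̂_MAP = 0.295

The Exponential(rate=λ) likelihood is ∝ λ^n e^(−λΣtᵢ). Here n = 4 and Σtᵢ = 9.43 + 9.15 + 2.70 + 1.46 = 22.74.
Posterior ∝ λ^3e^(−1λ) · λ^4e^(−22.74λ) = λ^7e^(−23.74λ), i.e. Gamma(8, 23.74).
Mode = (a−1)/b = 7/23.74 ≈ 0.295.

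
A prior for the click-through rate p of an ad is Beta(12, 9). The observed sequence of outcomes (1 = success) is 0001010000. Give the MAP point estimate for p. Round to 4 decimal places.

p̂_MAP = 0.4483

Prior: Beta(12, 9).
Data: 2 successes in 10 trials (from the sequence). The binomial likelihood contributes p^2(1−p)^8, so the posterior is Beta(12+2, 9+8) = Beta(14, 17).
For Beta(a, b) with a, b > 1 the mode is (a−1)/(a+b−2) = 13/29 ≈ 0.4483.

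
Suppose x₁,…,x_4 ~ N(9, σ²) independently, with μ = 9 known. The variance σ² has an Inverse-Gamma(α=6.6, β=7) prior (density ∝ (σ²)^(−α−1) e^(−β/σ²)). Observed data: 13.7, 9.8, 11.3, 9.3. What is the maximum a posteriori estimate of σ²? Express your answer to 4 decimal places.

σ̂²_MAP = 2.1932

Sum of squared deviations about the known mean: SS = (13.7−9)² + (9.8−9)² + (11.3−9)² + (9.3−9)² = 28.11.
The Normal likelihood contributes (σ²)^(−n/2) exp(−SS/(2σ²)), so the posterior is Inverse-Gamma(α + n/2, β + SS/2) = Inverse-Gamma(8.6, 21.055).
The mode of Inverse-Gamma(a, b) is b/(a+1) = 21.055/9.6 ≈ 2.1932.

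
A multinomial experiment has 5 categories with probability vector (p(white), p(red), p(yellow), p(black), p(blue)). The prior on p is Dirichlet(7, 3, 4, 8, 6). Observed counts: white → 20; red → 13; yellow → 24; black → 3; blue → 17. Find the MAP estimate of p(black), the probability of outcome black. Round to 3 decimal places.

MAP estimate of p(black) = 0.100

The posterior is Dirichlet(αᵢ + nᵢ) = Dirichlet(27, 16, 28, 11, 23).
For a Dirichlet(a₁,…,a_K) with all aᵢ > 1, the mode has j-th component (aⱼ − 1)/(Σaᵢ − K).
Here Σaᵢ = 105 and K = 5, so p(black) = (11 − 1)/(105 − 5) = 10/100 ≈ 0.100.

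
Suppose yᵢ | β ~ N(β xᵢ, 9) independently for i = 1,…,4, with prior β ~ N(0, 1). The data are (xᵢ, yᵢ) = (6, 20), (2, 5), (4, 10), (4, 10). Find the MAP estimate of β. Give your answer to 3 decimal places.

β̂_MAP = 2.593

log p(β | y) = −Σ(yᵢ − βxᵢ)²/(2·9) − β²/(2·1) + const.
Setting the derivative to zero: Σxᵢ(yᵢ − βxᵢ)/9 − β/1 = 0, so β = Σxᵢyᵢ / (Σxᵢ² + σ²/τ²).
Σxᵢyᵢ = 6·20 + 2·5 + 4·10 + 4·10 = 210; Σxᵢ² = 72; σ²/τ² = 9.
β̂_MAP = 210 / (72 + 9) = 210/81 ≈ 2.593.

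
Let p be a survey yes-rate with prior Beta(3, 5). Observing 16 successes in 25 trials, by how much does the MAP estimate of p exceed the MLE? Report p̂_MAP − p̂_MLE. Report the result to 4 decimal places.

MAP − MLE = -0.0594

Posterior is Beta(19, 14); MAP = (19−1)/(33−2) = 18/31 ≈ 0.58065.
MLE ignores the prior: p̂_MLE = k/n = 16/25 ≈ 0.64000.
Difference = 18/31 − 16/25 = -46/775 ≈ -0.0594.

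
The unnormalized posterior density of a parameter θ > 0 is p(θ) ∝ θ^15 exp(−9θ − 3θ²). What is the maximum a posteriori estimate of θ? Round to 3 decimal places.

θ̂_MAP = 1.000

ℓ'(θ) = 15/θ − 9 − 6θ. Setting this to zero and multiplying by θ: 6θ² + 9θ − 15 = 0.
θ = (−9 + √(9² + 4·6·15)) / (2·6) = (−9 + √441) / 12 = (−9 + 21)/12 = 1.
ℓ''(θ) = −15/θ² − 6 < 0, confirming a maximum.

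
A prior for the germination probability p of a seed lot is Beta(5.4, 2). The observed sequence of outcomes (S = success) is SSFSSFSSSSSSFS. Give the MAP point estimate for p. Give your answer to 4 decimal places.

p̂_MAP = 0.7938

Prior: Beta(5.4, 2).
Data: 11 successes in 14 trials (from the sequence). The binomial likelihood contributes p^11(1−p)^3, so the posterior is Beta(5.4+11, 2+3) = Beta(16.4, 5).
For Beta(a, b) with a, b > 1 the mode is (a−1)/(a+b−2) = 15.4/19.4 ≈ 0.7938.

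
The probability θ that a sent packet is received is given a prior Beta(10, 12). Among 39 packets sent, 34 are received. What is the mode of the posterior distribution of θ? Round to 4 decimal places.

θ̂_MAP = 0.7288

Prior: Beta(10, 12).
Data: 34 successes in 39 trials. The binomial likelihood contributes θ^34(1−θ)^5, so the posterior is Beta(10+34, 12+5) = Beta(44, 17).
For Beta(a, b) with a, b > 1 the mode is (a−1)/(a+b−2) = 43/59 ≈ 0.7288.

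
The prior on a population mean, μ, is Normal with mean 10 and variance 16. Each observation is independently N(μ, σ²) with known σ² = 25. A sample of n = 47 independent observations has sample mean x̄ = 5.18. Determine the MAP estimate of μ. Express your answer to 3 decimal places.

μ̂_MAP = 5.335

n = 47, x̄ = 5.18.
For a Normal prior and Normal likelihood with known variance, the posterior is Normal; its mode equals its mean, the precision-weighted average.
Prior precision 1/σ₀² = 1/16 = 0.0625; data precision n/σ² = 47/25 = 1.88.
μ̂ = (0.0625·10 + 1.88·5.18) / (0.0625 + 1.88) = 10.3634/1.9425 = 103634/19425 ≈ 5.335.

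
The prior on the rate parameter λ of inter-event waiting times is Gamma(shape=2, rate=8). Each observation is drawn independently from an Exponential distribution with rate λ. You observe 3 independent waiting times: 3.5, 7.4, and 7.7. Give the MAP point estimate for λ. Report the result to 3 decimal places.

The Exponential(rate=λ) likelihood is ∝ λ^n e^(−λΣtᵢ). Here n = 3 and Σtᵢ = 3.5 + 7.4 + 7.7 = 18.6.
Posterior ∝ λe^(−8λ) · λ^3e^(−18.6λ) = λ^4e^(−26.6λ), i.e. Gamma(5, 26.6).
Mode = (a−1)/b = 4/26.6 ≈ 0.150.

λ̂_MAP = 0.150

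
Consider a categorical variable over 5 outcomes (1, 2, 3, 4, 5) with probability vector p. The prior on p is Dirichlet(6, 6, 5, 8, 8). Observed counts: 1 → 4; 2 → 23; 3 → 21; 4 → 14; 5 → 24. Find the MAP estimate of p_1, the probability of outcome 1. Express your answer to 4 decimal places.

MAP estimate: 0.0789

The posterior is Dirichlet(αᵢ + nᵢ) = Dirichlet(10, 29, 26, 22, 32).
For a Dirichlet(a₁,…,a_K) with all aᵢ > 1, the mode has j-th component (aⱼ − 1)/(Σaᵢ − K).
Here Σaᵢ = 119 and K = 5, so p_1 = (10 − 1)/(119 − 5) = 9/114 ≈ 0.0789.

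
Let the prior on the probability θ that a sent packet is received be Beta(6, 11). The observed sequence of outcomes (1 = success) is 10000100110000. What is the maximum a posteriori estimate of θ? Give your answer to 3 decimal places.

Prior: Beta(6, 11).
Data: 4 successes in 14 trials (from the sequence). The binomial likelihood contributes θ^4(1−θ)^10, so the posterior is Beta(6+4, 11+10) = Beta(10, 21).
For Beta(a, b) with a, b > 1 the mode is (a−1)/(a+b−2) = 9/29 ≈ 0.310.

θ̂_MAP = 0.310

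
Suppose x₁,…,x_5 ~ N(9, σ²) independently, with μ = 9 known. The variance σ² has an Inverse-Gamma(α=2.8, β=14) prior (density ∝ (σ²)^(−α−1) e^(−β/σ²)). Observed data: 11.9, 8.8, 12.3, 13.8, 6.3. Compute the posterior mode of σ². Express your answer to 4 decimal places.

Sum of squared deviations about the known mean: SS = (11.9−9)² + (8.8−9)² + (12.3−9)² + (13.8−9)² + (6.3−9)² = 49.67.
The Normal likelihood contributes (σ²)^(−n/2) exp(−SS/(2σ²)), so the posterior is Inverse-Gamma(α + n/2, β + SS/2) = Inverse-Gamma(5.3, 38.835).
The mode of Inverse-Gamma(a, b) is b/(a+1) = 38.835/6.3 ≈ 6.1643.

σ̂²_MAP = 6.1643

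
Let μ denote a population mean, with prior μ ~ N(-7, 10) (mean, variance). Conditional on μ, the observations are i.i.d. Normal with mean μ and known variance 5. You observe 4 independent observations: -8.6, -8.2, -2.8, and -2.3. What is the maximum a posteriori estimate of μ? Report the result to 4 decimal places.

μ̂_MAP = -5.6444

n = 4; x̄ = ((-8.6) + (-8.2) + (-2.8) + (-2.3))/4 = -21.9/4 = -5.475.
For a Normal prior and Normal likelihood with known variance, the posterior is Normal; its mode equals its mean, the precision-weighted average.
Prior precision 1/σ₀² = 1/10 = 0.1; data precision n/σ² = 4/5 = 0.8.
μ̂ = (0.1·(-7) + 0.8·(-5.475)) / (0.1 + 0.8) = (-5.08)/0.9 = -254/45 ≈ -5.6444.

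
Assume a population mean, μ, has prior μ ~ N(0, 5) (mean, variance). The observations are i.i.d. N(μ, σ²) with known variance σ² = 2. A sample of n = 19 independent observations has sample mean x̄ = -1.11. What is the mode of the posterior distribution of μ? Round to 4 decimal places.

μ̂_MAP = -1.0871

n = 19, x̄ = -1.11.
For a Normal prior and Normal likelihood with known variance, the posterior is Normal; its mode equals its mean, the precision-weighted average.
Prior precision 1/σ₀² = 1/5 = 0.2; data precision n/σ² = 19/2 = 9.5.
μ̂ = (0.2·0 + 9.5·(-1.11)) / (0.2 + 9.5) = (-10.545)/9.7 = -2109/1940 ≈ -1.0871.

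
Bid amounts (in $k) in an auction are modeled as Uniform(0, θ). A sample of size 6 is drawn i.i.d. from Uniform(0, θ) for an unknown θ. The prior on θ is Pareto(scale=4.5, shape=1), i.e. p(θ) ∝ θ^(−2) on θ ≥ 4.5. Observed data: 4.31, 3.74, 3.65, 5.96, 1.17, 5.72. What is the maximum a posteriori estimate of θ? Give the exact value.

The Uniform(0, θ) likelihood is θ^(−n) for θ ≥ max(xᵢ), zero otherwise. Here max(xᵢ) = 5.96.
Posterior ∝ θ^(−2) · θ^(−6) = θ^(−8) on θ ≥ max(4.5, 5.96) = 5.96.
This density is strictly decreasing in θ, so the posterior mode lies at the lower boundary of the support.

θ̂_MAP = 5.96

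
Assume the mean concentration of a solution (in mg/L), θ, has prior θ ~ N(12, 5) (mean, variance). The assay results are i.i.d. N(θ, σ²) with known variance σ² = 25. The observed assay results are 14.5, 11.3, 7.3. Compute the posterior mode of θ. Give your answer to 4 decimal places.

n = 3; x̄ = (14.5 + 11.3 + 7.3)/3 = 33.1/3 = 331/30 ≈ 11.0333.
For a Normal prior and Normal likelihood with known variance, the posterior is Normal; its mode equals its mean, the precision-weighted average.
Prior precision 1/σ₀² = 1/5 = 0.2; data precision n/σ² = 3/25 = 0.12.
θ̂ = (0.2·12 + 0.12·(331/30)) / (0.2 + 0.12) = 3.724/0.32 = 11.6375.

θ̂_MAP = 11.6375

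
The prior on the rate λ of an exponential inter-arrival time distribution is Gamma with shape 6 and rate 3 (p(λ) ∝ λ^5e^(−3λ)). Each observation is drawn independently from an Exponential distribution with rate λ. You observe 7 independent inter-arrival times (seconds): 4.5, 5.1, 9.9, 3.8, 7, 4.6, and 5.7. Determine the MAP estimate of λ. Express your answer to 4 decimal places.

The Exponential(rate=λ) likelihood is ∝ λ^n e^(−λΣtᵢ). Here n = 7 and Σtᵢ = 4.5 + 5.1 + 9.9 + 3.8 + 7 + 4.6 + 5.7 = 40.6.
Posterior ∝ λ^5e^(−3λ) · λ^7e^(−40.6λ) = λ^12e^(−43.6λ), i.e. Gamma(13, 43.6).
Mode = (a−1)/b = 12/43.6 ≈ 0.2752.

λ̂_MAP = 0.2752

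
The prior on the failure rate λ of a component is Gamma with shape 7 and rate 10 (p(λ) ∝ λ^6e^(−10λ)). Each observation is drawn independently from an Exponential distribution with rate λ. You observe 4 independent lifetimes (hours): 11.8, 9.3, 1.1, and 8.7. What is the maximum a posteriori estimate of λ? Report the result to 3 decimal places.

λ̂_MAP = 0.244

The Exponential(rate=λ) likelihood is ∝ λ^n e^(−λΣtᵢ). Here n = 4 and Σtᵢ = 11.8 + 9.3 + 1.1 + 8.7 = 30.9.
Posterior ∝ λ^6e^(−10λ) · λ^4e^(−30.9λ) = λ^10e^(−40.9λ), i.e. Gamma(11, 40.9).
Mode = (a−1)/b = 10/40.9 ≈ 0.244.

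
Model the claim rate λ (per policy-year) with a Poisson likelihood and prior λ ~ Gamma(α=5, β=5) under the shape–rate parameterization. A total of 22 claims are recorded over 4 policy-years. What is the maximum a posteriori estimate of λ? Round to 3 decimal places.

Σxᵢ = 22, n = 4.
Posterior ∝ λ^4e^(−5λ) · λ^22e^(−4λ) = λ^26e^(−9λ), i.e. Gamma(shape=27, rate=9).
The mode of a Gamma(a, b) with a ≥ 1 (shape–rate) is (a−1)/b = 26/9 ≈ 2.889.

λ̂_MAP = 2.889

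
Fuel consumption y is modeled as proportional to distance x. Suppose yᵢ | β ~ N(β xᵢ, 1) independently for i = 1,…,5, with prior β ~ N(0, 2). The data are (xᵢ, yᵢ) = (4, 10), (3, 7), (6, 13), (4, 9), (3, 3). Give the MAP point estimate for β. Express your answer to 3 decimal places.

β̂_MAP = 2.127

log p(β | y) = −Σ(yᵢ − βxᵢ)²/(2·1) − β²/(2·2) + const.
Setting the derivative to zero: Σxᵢ(yᵢ − βxᵢ)/1 − β/2 = 0, so β = Σxᵢyᵢ / (Σxᵢ² + σ²/τ²).
Σxᵢyᵢ = 4·10 + 3·7 + 6·13 + 4·9 + 3·3 = 184; Σxᵢ² = 86; σ²/τ² = 0.5.
β̂_MAP = 184 / (86 + 0.5) = 184/86.5 ≈ 2.127.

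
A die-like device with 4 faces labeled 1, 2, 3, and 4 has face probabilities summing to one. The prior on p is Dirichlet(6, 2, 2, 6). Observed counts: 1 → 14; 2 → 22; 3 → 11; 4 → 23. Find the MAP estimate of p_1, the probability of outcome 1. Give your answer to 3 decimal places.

The posterior is Dirichlet(αᵢ + nᵢ) = Dirichlet(20, 24, 13, 29).
For a Dirichlet(a₁,…,a_K) with all aᵢ > 1, the mode has j-th component (aⱼ − 1)/(Σaᵢ − K).
Here Σaᵢ = 86 and K = 4, so p_1 = (20 − 1)/(86 − 4) = 19/82 ≈ 0.232.

MAP estimate: 0.232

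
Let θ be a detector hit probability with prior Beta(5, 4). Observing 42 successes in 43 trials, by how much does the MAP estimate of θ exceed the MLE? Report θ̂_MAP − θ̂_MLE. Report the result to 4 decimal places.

MAP − MLE = -0.0567

Posterior is Beta(47, 5); MAP = (47−1)/(52−2) = 46/50 ≈ 0.92000.
MLE ignores the prior: θ̂_MLE = k/n = 42/43 ≈ 0.97674.
Difference = 46/50 − 42/43 = -61/1075 ≈ -0.0567.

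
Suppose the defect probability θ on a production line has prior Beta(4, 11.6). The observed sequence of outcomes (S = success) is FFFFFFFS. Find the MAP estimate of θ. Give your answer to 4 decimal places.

Prior: Beta(4, 11.6).
Data: 1 success in 8 trials (from the sequence). The binomial likelihood contributes θ(1−θ)^7, so the posterior is Beta(4+1, 11.6+7) = Beta(5, 18.6).
For Beta(a, b) with a, b > 1 the mode is (a−1)/(a+b−2) = 4/21.6 ≈ 0.1852.

θ̂_MAP = 0.1852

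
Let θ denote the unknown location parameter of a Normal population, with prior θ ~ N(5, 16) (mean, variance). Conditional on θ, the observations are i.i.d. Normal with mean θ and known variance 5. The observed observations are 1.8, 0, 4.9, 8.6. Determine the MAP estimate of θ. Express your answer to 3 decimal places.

n = 4; x̄ = (1.8 + 0 + 4.9 + 8.6)/4 = 15.3/4 = 3.825.
For a Normal prior and Normal likelihood with known variance, the posterior is Normal; its mode equals its mean, the precision-weighted average.
Prior precision 1/σ₀² = 1/16 = 0.0625; data precision n/σ² = 4/5 = 0.8.
θ̂ = (0.0625·5 + 0.8·3.825) / (0.0625 + 0.8) = 3.3725/0.8625 = 1349/345 ≈ 3.910.

θ̂_MAP = 3.910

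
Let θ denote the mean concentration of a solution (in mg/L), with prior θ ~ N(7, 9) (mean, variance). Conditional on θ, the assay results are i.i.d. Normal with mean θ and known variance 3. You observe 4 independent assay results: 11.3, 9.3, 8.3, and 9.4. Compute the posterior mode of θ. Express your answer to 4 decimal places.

θ̂_MAP = 9.3769

n = 4; x̄ = (11.3 + 9.3 + 8.3 + 9.4)/4 = 38.3/4 = 9.575.
For a Normal prior and Normal likelihood with known variance, the posterior is Normal; its mode equals its mean, the precision-weighted average.
Prior precision 1/σ₀² = 1/9; data precision n/σ² = 4/3.
θ̂ = ((1/9)·7 + (4/3)·9.575) / (1/9 + 4/3) = (1219/90)/(13/9) = 1219/130 ≈ 9.3769.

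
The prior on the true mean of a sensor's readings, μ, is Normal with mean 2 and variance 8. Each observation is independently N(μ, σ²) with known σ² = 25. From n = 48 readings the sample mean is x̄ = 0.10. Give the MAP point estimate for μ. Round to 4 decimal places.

n = 48, x̄ = 0.10.
For a Normal prior and Normal likelihood with known variance, the posterior is Normal; its mode equals its mean, the precision-weighted average.
Prior precision 1/σ₀² = 1/8 = 0.125; data precision n/σ² = 48/25 = 1.92.
μ̂ = (0.125·2 + 1.92·0.1) / (0.125 + 1.92) = 0.442/2.045 = 442/2045 ≈ 0.2161.

μ̂_MAP = 0.2161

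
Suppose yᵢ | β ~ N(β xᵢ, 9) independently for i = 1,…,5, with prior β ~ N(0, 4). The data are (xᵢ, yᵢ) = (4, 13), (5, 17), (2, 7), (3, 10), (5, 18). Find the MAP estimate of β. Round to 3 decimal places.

log p(β | y) = −Σ(yᵢ − βxᵢ)²/(2·9) − β²/(2·4) + const.
Setting the derivative to zero: Σxᵢ(yᵢ − βxᵢ)/9 − β/4 = 0, so β = Σxᵢyᵢ / (Σxᵢ² + σ²/τ²).
Σxᵢyᵢ = 4·13 + 5·17 + 2·7 + 3·10 + 5·18 = 271; Σxᵢ² = 79; σ²/τ² = 2.25.
β̂_MAP = 271 / (79 + 2.25) = 271/81.25 ≈ 3.335.

β̂_MAP = 3.335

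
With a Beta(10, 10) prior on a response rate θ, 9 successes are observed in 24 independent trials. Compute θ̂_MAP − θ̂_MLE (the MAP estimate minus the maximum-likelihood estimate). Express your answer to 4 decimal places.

Posterior is Beta(19, 25); MAP = (19−1)/(44−2) = 18/42 ≈ 0.42857.
MLE ignores the prior: θ̂_MLE = k/n = 9/24 ≈ 0.37500.
Difference = 18/42 − 9/24 = 3/56 ≈ 0.0536.

MAP − MLE = 0.0536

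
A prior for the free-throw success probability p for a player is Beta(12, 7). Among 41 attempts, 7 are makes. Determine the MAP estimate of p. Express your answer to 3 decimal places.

Prior: Beta(12, 7).
Data: 7 successes in 41 trials. The binomial likelihood contributes p^7(1−p)^34, so the posterior is Beta(12+7, 7+34) = Beta(19, 41).
For Beta(a, b) with a, b > 1 the mode is (a−1)/(a+b−2) = 18/58 ≈ 0.310.

p̂_MAP = 0.310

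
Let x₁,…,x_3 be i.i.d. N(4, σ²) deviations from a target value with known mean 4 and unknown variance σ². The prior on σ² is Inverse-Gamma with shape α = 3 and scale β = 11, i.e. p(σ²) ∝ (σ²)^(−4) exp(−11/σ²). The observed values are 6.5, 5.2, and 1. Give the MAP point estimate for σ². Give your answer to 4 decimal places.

σ̂²_MAP = 3.5173

Sum of squared deviations about the known mean: SS = (6.5−4)² + (5.2−4)² + (1−4)² = 16.69.
The Normal likelihood contributes (σ²)^(−n/2) exp(−SS/(2σ²)), so the posterior is Inverse-Gamma(α + n/2, β + SS/2) = Inverse-Gamma(4.5, 19.345).
The mode of Inverse-Gamma(a, b) is b/(a+1) = 19.345/5.5 ≈ 3.5173.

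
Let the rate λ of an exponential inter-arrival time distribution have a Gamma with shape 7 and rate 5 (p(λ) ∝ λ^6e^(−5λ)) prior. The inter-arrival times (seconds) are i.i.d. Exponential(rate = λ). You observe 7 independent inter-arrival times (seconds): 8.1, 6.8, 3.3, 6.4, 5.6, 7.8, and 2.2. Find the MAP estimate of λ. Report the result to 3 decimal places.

The Exponential(rate=λ) likelihood is ∝ λ^n e^(−λΣtᵢ). Here n = 7 and Σtᵢ = 8.1 + 6.8 + 3.3 + 6.4 + 5.6 + 7.8 + 2.2 = 40.2.
Posterior ∝ λ^6e^(−5λ) · λ^7e^(−40.2λ) = λ^13e^(−45.2λ), i.e. Gamma(14, 45.2).
Mode = (a−1)/b = 13/45.2 ≈ 0.288.

λ̂_MAP = 0.288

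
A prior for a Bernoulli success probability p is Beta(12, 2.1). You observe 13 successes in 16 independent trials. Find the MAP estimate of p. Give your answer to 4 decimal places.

Prior: Beta(12, 2.1).
Data: 13 successes in 16 trials. The binomial likelihood contributes p^13(1−p)^3, so the posterior is Beta(12+13, 2.1+3) = Beta(25, 5.1).
For Beta(a, b) with a, b > 1 the mode is (a−1)/(a+b−2) = 24/28.1 ≈ 0.8541.

p̂_MAP = 0.8541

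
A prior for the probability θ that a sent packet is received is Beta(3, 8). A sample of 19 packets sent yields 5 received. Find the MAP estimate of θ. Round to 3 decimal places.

θ̂_MAP = 0.250

Prior: Beta(3, 8).
Data: 5 successes in 19 trials. The binomial likelihood contributes θ^5(1−θ)^14, so the posterior is Beta(3+5, 8+14) = Beta(8, 22).
For Beta(a, b) with a, b > 1 the mode is (a−1)/(a+b−2) = 7/28 ≈ 0.250.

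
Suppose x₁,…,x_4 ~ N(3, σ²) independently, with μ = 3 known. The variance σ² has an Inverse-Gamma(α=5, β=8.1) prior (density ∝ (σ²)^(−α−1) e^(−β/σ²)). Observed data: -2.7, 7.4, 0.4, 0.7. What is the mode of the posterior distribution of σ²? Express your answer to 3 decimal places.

Sum of squared deviations about the known mean: SS = (-2.7−3)² + (7.4−3)² + (0.4−3)² + (0.7−3)² = 63.9.
The Normal likelihood contributes (σ²)^(−n/2) exp(−SS/(2σ²)), so the posterior is Inverse-Gamma(α + n/2, β + SS/2) = Inverse-Gamma(7, 40.05).
The mode of Inverse-Gamma(a, b) is b/(a+1) = 40.05/8 ≈ 5.006.

σ̂²_MAP = 5.006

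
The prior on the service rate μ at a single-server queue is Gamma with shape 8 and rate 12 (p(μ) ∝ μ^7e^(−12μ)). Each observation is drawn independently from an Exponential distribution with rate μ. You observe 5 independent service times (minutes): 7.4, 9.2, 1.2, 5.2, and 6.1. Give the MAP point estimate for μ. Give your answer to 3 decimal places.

μ̂_MAP = 0.292

The Exponential(rate=μ) likelihood is ∝ μ^n e^(−μΣtᵢ). Here n = 5 and Σtᵢ = 7.4 + 9.2 + 1.2 + 5.2 + 6.1 = 29.1.
Posterior ∝ μ^7e^(−12μ) · μ^5e^(−29.1μ) = μ^12e^(−41.1μ), i.e. Gamma(13, 41.1).
Mode = (a−1)/b = 12/41.1 ≈ 0.292.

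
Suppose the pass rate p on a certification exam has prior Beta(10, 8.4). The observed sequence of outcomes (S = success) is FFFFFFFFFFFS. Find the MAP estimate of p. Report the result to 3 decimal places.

Prior: Beta(10, 8.4).
Data: 1 success in 12 trials (from the sequence). The binomial likelihood contributes p(1−p)^11, so the posterior is Beta(10+1, 8.4+11) = Beta(11, 19.4).
For Beta(a, b) with a, b > 1 the mode is (a−1)/(a+b−2) = 10/28.4 ≈ 0.352.

p̂_MAP = 0.352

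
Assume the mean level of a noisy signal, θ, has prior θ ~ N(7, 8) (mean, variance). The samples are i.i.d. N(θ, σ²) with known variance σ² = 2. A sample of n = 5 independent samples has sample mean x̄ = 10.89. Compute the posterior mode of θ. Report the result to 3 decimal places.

θ̂_MAP = 10.705

n = 5, x̄ = 10.89.
For a Normal prior and Normal likelihood with known variance, the posterior is Normal; its mode equals its mean, the precision-weighted average.
Prior precision 1/σ₀² = 1/8 = 0.125; data precision n/σ² = 5/2 = 2.5.
θ̂ = (0.125·7 + 2.5·10.89) / (0.125 + 2.5) = 28.1/2.625 = 1124/105 ≈ 10.705.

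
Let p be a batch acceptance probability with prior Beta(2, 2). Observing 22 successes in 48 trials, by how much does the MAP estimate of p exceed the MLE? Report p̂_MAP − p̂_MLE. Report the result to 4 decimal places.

MAP − MLE = 0.0017

Posterior is Beta(24, 28); MAP = (24−1)/(52−2) = 23/50 ≈ 0.46000.
MLE ignores the prior: p̂_MLE = k/n = 22/48 ≈ 0.45833.
Difference = 23/50 − 22/48 = 1/600 ≈ 0.0017.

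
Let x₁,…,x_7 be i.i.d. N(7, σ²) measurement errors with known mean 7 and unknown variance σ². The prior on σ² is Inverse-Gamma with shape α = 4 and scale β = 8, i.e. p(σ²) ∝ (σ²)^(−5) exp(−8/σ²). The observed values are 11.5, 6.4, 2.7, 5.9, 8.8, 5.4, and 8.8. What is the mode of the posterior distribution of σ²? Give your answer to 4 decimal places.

Sum of squared deviations about the known mean: SS = (11.5−7)² + (6.4−7)² + (2.7−7)² + (5.9−7)² + (8.8−7)² + (5.4−7)² + (8.8−7)² = 49.35.
The Normal likelihood contributes (σ²)^(−n/2) exp(−SS/(2σ²)), so the posterior is Inverse-Gamma(α + n/2, β + SS/2) = Inverse-Gamma(7.5, 32.675).
The mode of Inverse-Gamma(a, b) is b/(a+1) = 32.675/8.5 ≈ 3.8441.

σ̂²_MAP = 3.8441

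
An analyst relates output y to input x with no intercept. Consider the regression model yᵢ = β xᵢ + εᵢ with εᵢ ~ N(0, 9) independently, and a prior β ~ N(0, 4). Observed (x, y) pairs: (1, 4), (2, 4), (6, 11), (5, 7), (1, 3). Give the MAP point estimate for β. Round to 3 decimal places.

β̂_MAP = 1.675

log p(β | y) = −Σ(yᵢ − βxᵢ)²/(2·9) − β²/(2·4) + const.
Setting the derivative to zero: Σxᵢ(yᵢ − βxᵢ)/9 − β/4 = 0, so β = Σxᵢyᵢ / (Σxᵢ² + σ²/τ²).
Σxᵢyᵢ = 1·4 + 2·4 + 6·11 + 5·7 + 1·3 = 116; Σxᵢ² = 67; σ²/τ² = 2.25.
β̂_MAP = 116 / (67 + 2.25) = 116/69.25 ≈ 1.675.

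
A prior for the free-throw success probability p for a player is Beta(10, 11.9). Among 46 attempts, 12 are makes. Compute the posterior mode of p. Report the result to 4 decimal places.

Prior: Beta(10, 11.9).
Data: 12 successes in 46 trials. The binomial likelihood contributes p^12(1−p)^34, so the posterior is Beta(10+12, 11.9+34) = Beta(22, 45.9).
For Beta(a, b) with a, b > 1 the mode is (a−1)/(a+b−2) = 21/65.9 ≈ 0.3187.

p̂_MAP = 0.3187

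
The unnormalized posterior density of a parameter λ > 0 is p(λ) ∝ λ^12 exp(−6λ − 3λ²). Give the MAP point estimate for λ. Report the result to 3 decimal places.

ℓ'(λ) = 12/λ − 6 − 6λ. Setting this to zero and multiplying by λ: 6λ² + 6λ − 12 = 0.
λ = (−6 + √(6² + 4·6·12)) / (2·6) = (−6 + √324) / 12 = (−6 + 18)/12 = 1.
ℓ''(λ) = −12/λ² − 6 < 0, confirming a maximum.

λ̂_MAP = 1.000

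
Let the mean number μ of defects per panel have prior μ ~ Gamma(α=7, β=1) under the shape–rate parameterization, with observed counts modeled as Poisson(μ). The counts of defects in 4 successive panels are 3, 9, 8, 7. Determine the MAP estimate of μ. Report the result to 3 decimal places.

μ̂_MAP = 6.600

Σxᵢ = 3+9+8+7 = 27, with n = 4.
Posterior ∝ μ^6e^(−1μ) · μ^27e^(−4μ) = μ^33e^(−5μ), i.e. Gamma(shape=34, rate=5).
The mode of a Gamma(a, b) with a ≥ 1 (shape–rate) is (a−1)/b = 33/5 ≈ 6.600.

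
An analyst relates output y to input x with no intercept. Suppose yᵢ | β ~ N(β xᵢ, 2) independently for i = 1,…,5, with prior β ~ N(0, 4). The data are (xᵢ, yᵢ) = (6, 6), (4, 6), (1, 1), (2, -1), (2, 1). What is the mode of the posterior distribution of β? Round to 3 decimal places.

β̂_MAP = 0.992

log p(β | y) = −Σ(yᵢ − βxᵢ)²/(2·2) − β²/(2·4) + const.
Setting the derivative to zero: Σxᵢ(yᵢ − βxᵢ)/2 − β/4 = 0, so β = Σxᵢyᵢ / (Σxᵢ² + σ²/τ²).
Σxᵢyᵢ = 6·6 + 4·6 + 1·1 + 2·(-1) + 2·1 = 61; Σxᵢ² = 61; σ²/τ² = 0.5.
β̂_MAP = 61 / (61 + 0.5) = 61/61.5 ≈ 0.992.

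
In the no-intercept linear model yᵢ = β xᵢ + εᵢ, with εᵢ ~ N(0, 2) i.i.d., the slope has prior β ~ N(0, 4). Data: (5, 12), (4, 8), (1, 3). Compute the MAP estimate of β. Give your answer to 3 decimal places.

log p(β | y) = −Σ(yᵢ − βxᵢ)²/(2·2) − β²/(2·4) + const.
Setting the derivative to zero: Σxᵢ(yᵢ − βxᵢ)/2 − β/4 = 0, so β = Σxᵢyᵢ / (Σxᵢ² + σ²/τ²).
Σxᵢyᵢ = 5·12 + 4·8 + 1·3 = 95; Σxᵢ² = 42; σ²/τ² = 0.5.
β̂_MAP = 95 / (42 + 0.5) = 95/42.5 ≈ 2.235.

β̂_MAP = 2.235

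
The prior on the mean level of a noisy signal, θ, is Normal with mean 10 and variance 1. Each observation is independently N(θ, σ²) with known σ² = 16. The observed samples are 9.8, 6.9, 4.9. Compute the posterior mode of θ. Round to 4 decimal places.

n = 3; x̄ = (9.8 + 6.9 + 4.9)/3 = 21.6/3 = 7.2.
For a Normal prior and Normal likelihood with known variance, the posterior is Normal; its mode equals its mean, the precision-weighted average.
Prior precision 1/σ₀² = 1/1 = 1; data precision n/σ² = 3/16 = 0.1875.
θ̂ = (1·10 + 0.1875·7.2) / (1 + 0.1875) = 11.35/1.1875 = 908/95 ≈ 9.5579.

θ̂_MAP = 9.5579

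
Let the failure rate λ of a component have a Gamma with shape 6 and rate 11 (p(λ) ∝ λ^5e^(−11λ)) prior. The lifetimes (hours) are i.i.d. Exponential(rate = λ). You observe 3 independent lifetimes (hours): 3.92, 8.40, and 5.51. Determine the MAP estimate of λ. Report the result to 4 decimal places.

The Exponential(rate=λ) likelihood is ∝ λ^n e^(−λΣtᵢ). Here n = 3 and Σtᵢ = 3.92 + 8.40 + 5.51 = 17.83.
Posterior ∝ λ^5e^(−11λ) · λ^3e^(−17.83λ) = λ^8e^(−28.83λ), i.e. Gamma(9, 28.83).
Mode = (a−1)/b = 8/28.83 ≈ 0.2775.

λ̂_MAP = 0.2775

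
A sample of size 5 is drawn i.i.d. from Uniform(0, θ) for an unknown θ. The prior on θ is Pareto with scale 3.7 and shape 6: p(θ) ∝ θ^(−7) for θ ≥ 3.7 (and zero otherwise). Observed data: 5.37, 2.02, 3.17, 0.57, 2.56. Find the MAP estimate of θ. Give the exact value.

θ̂_MAP = 5.37

The Uniform(0, θ) likelihood is θ^(−n) for θ ≥ max(xᵢ), zero otherwise. Here max(xᵢ) = 5.37.
Posterior ∝ θ^(−7) · θ^(−5) = θ^(−12) on θ ≥ max(3.7, 5.37) = 5.37.
This density is strictly decreasing in θ, so the posterior mode lies at the lower boundary of the support.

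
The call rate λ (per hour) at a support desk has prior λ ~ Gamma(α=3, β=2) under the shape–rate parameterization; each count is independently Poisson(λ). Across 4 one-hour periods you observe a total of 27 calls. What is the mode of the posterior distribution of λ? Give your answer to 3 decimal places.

Σxᵢ = 27, n = 4.
Posterior ∝ λ^2e^(−2λ) · λ^27e^(−4λ) = λ^29e^(−6λ), i.e. Gamma(shape=30, rate=6).
The mode of a Gamma(a, b) with a ≥ 1 (shape–rate) is (a−1)/b = 29/6 ≈ 4.833.

λ̂_MAP = 4.833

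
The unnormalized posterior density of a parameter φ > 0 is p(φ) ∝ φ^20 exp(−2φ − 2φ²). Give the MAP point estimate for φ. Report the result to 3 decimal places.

ℓ'(φ) = 20/φ − 2 − 4φ. Setting this to zero and multiplying by φ: 4φ² + 2φ − 20 = 0.
φ = (−2 + √(2² + 4·4·20)) / (2·4) = (−2 + √324) / 8 = (−2 + 18)/8 = 2.
ℓ''(φ) = −20/φ² − 4 < 0, confirming a maximum.

φ̂_MAP = 2.000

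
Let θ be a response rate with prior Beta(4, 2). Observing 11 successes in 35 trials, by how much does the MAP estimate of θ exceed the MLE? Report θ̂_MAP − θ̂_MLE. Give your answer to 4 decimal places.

Posterior is Beta(15, 26); MAP = (15−1)/(41−2) = 14/39 ≈ 0.35897.
MLE ignores the prior: θ̂_MLE = k/n = 11/35 ≈ 0.31429.
Difference = 14/39 − 11/35 = 61/1365 ≈ 0.0447.

MAP − MLE = 0.0447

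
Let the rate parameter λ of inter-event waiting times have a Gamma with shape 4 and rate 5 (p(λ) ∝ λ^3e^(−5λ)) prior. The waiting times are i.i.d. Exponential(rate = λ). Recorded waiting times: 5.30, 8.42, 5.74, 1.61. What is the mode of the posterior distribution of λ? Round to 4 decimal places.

λ̂_MAP = 0.2685

The Exponential(rate=λ) likelihood is ∝ λ^n e^(−λΣtᵢ). Here n = 4 and Σtᵢ = 5.30 + 8.42 + 5.74 + 1.61 = 21.07.
Posterior ∝ λ^3e^(−5λ) · λ^4e^(−21.07λ) = λ^7e^(−26.07λ), i.e. Gamma(8, 26.07).
Mode = (a−1)/b = 7/26.07 ≈ 0.2685.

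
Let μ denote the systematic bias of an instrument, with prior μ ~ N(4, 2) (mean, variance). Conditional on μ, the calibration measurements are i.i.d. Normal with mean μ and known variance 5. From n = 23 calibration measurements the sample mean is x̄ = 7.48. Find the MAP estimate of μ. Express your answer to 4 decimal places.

n = 23, x̄ = 7.48.
For a Normal prior and Normal likelihood with known variance, the posterior is Normal; its mode equals its mean, the precision-weighted average.
Prior precision 1/σ₀² = 1/2 = 0.5; data precision n/σ² = 23/5 = 4.6.
μ̂ = (0.5·4 + 4.6·7.48) / (0.5 + 4.6) = 36.408/5.1 = 3034/425 ≈ 7.1388.

μ̂_MAP = 7.1388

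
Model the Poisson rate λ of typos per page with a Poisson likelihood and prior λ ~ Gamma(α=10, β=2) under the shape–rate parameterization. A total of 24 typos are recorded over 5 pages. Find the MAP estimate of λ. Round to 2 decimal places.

Σxᵢ = 24, n = 5.
Posterior ∝ λ^9e^(−2λ) · λ^24e^(−5λ) = λ^33e^(−7λ), i.e. Gamma(shape=34, rate=7).
The mode of a Gamma(a, b) with a ≥ 1 (shape–rate) is (a−1)/b = 33/7 ≈ 4.71.

λ̂_MAP = 4.71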